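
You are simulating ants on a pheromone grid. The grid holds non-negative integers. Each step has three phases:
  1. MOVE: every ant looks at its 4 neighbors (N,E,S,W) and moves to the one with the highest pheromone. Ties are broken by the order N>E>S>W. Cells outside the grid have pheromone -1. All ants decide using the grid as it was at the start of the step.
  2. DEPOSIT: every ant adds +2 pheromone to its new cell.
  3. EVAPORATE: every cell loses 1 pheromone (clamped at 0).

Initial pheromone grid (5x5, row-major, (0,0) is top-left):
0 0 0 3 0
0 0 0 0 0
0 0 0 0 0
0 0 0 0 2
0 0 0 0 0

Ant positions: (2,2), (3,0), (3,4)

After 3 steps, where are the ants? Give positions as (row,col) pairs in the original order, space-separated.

Step 1: ant0:(2,2)->N->(1,2) | ant1:(3,0)->N->(2,0) | ant2:(3,4)->N->(2,4)
  grid max=2 at (0,3)
Step 2: ant0:(1,2)->N->(0,2) | ant1:(2,0)->N->(1,0) | ant2:(2,4)->S->(3,4)
  grid max=2 at (3,4)
Step 3: ant0:(0,2)->E->(0,3) | ant1:(1,0)->N->(0,0) | ant2:(3,4)->N->(2,4)
  grid max=2 at (0,3)

(0,3) (0,0) (2,4)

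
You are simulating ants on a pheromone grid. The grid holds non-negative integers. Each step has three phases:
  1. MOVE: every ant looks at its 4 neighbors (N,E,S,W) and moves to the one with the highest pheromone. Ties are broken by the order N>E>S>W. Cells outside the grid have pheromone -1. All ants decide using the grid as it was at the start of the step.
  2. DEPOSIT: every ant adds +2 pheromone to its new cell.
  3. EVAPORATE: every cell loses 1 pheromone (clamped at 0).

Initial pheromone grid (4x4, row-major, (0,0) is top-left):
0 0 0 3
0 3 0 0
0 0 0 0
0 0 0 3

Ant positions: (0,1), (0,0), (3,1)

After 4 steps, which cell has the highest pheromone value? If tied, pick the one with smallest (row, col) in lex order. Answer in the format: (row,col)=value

Step 1: ant0:(0,1)->S->(1,1) | ant1:(0,0)->E->(0,1) | ant2:(3,1)->N->(2,1)
  grid max=4 at (1,1)
Step 2: ant0:(1,1)->N->(0,1) | ant1:(0,1)->S->(1,1) | ant2:(2,1)->N->(1,1)
  grid max=7 at (1,1)
Step 3: ant0:(0,1)->S->(1,1) | ant1:(1,1)->N->(0,1) | ant2:(1,1)->N->(0,1)
  grid max=8 at (1,1)
Step 4: ant0:(1,1)->N->(0,1) | ant1:(0,1)->S->(1,1) | ant2:(0,1)->S->(1,1)
  grid max=11 at (1,1)
Final grid:
  0 6 0 0
  0 11 0 0
  0 0 0 0
  0 0 0 0
Max pheromone 11 at (1,1)

Answer: (1,1)=11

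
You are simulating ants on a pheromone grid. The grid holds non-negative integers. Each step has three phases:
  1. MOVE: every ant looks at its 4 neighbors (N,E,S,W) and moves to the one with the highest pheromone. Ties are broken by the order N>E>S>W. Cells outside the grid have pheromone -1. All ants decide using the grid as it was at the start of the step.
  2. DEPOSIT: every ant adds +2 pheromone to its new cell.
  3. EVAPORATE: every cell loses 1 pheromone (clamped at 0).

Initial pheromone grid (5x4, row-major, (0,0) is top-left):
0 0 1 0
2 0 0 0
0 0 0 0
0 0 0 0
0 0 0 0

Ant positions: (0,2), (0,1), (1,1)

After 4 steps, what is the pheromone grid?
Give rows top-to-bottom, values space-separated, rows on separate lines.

After step 1: ants at (0,3),(0,2),(1,0)
  0 0 2 1
  3 0 0 0
  0 0 0 0
  0 0 0 0
  0 0 0 0
After step 2: ants at (0,2),(0,3),(0,0)
  1 0 3 2
  2 0 0 0
  0 0 0 0
  0 0 0 0
  0 0 0 0
After step 3: ants at (0,3),(0,2),(1,0)
  0 0 4 3
  3 0 0 0
  0 0 0 0
  0 0 0 0
  0 0 0 0
After step 4: ants at (0,2),(0,3),(0,0)
  1 0 5 4
  2 0 0 0
  0 0 0 0
  0 0 0 0
  0 0 0 0

1 0 5 4
2 0 0 0
0 0 0 0
0 0 0 0
0 0 0 0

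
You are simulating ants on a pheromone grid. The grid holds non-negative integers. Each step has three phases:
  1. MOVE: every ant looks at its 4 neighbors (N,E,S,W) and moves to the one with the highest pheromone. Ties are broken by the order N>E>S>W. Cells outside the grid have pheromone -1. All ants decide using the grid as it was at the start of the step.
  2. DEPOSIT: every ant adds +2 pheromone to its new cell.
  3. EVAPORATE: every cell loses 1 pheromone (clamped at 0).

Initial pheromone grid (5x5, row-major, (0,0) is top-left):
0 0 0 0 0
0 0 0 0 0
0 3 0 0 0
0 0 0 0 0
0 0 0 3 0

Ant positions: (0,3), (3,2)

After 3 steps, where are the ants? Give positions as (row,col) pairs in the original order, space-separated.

Step 1: ant0:(0,3)->E->(0,4) | ant1:(3,2)->N->(2,2)
  grid max=2 at (2,1)
Step 2: ant0:(0,4)->S->(1,4) | ant1:(2,2)->W->(2,1)
  grid max=3 at (2,1)
Step 3: ant0:(1,4)->N->(0,4) | ant1:(2,1)->N->(1,1)
  grid max=2 at (2,1)

(0,4) (1,1)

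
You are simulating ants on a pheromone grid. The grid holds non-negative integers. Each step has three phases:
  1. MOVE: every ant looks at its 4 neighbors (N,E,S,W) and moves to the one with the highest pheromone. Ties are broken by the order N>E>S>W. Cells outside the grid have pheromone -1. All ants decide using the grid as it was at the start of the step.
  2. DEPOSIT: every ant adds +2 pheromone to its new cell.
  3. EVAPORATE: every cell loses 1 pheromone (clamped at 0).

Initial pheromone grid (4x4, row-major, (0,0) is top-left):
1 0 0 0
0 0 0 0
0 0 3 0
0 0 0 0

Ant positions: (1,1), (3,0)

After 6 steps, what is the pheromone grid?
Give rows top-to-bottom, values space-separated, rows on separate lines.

After step 1: ants at (0,1),(2,0)
  0 1 0 0
  0 0 0 0
  1 0 2 0
  0 0 0 0
After step 2: ants at (0,2),(1,0)
  0 0 1 0
  1 0 0 0
  0 0 1 0
  0 0 0 0
After step 3: ants at (0,3),(0,0)
  1 0 0 1
  0 0 0 0
  0 0 0 0
  0 0 0 0
After step 4: ants at (1,3),(0,1)
  0 1 0 0
  0 0 0 1
  0 0 0 0
  0 0 0 0
After step 5: ants at (0,3),(0,2)
  0 0 1 1
  0 0 0 0
  0 0 0 0
  0 0 0 0
After step 6: ants at (0,2),(0,3)
  0 0 2 2
  0 0 0 0
  0 0 0 0
  0 0 0 0

0 0 2 2
0 0 0 0
0 0 0 0
0 0 0 0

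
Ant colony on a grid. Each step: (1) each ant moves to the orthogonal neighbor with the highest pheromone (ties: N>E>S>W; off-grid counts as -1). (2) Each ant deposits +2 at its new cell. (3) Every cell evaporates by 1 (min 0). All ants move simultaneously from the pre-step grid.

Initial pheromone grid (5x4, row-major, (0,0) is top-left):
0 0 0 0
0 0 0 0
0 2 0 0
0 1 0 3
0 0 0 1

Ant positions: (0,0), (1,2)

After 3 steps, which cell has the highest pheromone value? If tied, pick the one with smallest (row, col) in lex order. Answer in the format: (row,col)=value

Step 1: ant0:(0,0)->E->(0,1) | ant1:(1,2)->N->(0,2)
  grid max=2 at (3,3)
Step 2: ant0:(0,1)->E->(0,2) | ant1:(0,2)->W->(0,1)
  grid max=2 at (0,1)
Step 3: ant0:(0,2)->W->(0,1) | ant1:(0,1)->E->(0,2)
  grid max=3 at (0,1)
Final grid:
  0 3 3 0
  0 0 0 0
  0 0 0 0
  0 0 0 0
  0 0 0 0
Max pheromone 3 at (0,1)

Answer: (0,1)=3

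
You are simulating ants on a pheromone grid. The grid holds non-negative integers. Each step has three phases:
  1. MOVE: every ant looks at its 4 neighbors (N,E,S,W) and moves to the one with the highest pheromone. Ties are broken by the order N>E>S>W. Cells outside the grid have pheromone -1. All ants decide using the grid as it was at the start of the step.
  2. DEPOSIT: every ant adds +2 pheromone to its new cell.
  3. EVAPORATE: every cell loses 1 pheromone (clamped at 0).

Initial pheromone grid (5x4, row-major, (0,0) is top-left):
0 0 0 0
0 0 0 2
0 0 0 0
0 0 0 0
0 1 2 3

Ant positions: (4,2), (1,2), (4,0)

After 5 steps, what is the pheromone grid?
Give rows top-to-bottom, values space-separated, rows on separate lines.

After step 1: ants at (4,3),(1,3),(4,1)
  0 0 0 0
  0 0 0 3
  0 0 0 0
  0 0 0 0
  0 2 1 4
After step 2: ants at (4,2),(0,3),(4,2)
  0 0 0 1
  0 0 0 2
  0 0 0 0
  0 0 0 0
  0 1 4 3
After step 3: ants at (4,3),(1,3),(4,3)
  0 0 0 0
  0 0 0 3
  0 0 0 0
  0 0 0 0
  0 0 3 6
After step 4: ants at (4,2),(0,3),(4,2)
  0 0 0 1
  0 0 0 2
  0 0 0 0
  0 0 0 0
  0 0 6 5
After step 5: ants at (4,3),(1,3),(4,3)
  0 0 0 0
  0 0 0 3
  0 0 0 0
  0 0 0 0
  0 0 5 8

0 0 0 0
0 0 0 3
0 0 0 0
0 0 0 0
0 0 5 8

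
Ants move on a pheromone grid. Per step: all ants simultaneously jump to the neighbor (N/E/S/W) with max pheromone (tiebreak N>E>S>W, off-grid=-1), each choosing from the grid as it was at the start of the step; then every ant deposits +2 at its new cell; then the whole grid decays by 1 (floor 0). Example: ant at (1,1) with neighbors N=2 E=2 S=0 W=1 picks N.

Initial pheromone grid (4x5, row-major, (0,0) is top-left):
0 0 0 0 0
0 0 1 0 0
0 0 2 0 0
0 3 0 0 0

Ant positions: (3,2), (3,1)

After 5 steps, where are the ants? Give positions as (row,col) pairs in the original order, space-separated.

Step 1: ant0:(3,2)->W->(3,1) | ant1:(3,1)->N->(2,1)
  grid max=4 at (3,1)
Step 2: ant0:(3,1)->N->(2,1) | ant1:(2,1)->S->(3,1)
  grid max=5 at (3,1)
Step 3: ant0:(2,1)->S->(3,1) | ant1:(3,1)->N->(2,1)
  grid max=6 at (3,1)
Step 4: ant0:(3,1)->N->(2,1) | ant1:(2,1)->S->(3,1)
  grid max=7 at (3,1)
Step 5: ant0:(2,1)->S->(3,1) | ant1:(3,1)->N->(2,1)
  grid max=8 at (3,1)

(3,1) (2,1)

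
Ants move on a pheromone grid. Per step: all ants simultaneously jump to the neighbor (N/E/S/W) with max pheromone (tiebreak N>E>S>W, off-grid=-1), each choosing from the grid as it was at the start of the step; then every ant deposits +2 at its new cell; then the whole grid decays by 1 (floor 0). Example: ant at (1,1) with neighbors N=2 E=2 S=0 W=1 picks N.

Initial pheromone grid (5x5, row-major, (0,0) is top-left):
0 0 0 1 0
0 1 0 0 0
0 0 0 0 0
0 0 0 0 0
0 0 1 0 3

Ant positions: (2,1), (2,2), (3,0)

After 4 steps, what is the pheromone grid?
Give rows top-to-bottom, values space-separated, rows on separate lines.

After step 1: ants at (1,1),(1,2),(2,0)
  0 0 0 0 0
  0 2 1 0 0
  1 0 0 0 0
  0 0 0 0 0
  0 0 0 0 2
After step 2: ants at (1,2),(1,1),(1,0)
  0 0 0 0 0
  1 3 2 0 0
  0 0 0 0 0
  0 0 0 0 0
  0 0 0 0 1
After step 3: ants at (1,1),(1,2),(1,1)
  0 0 0 0 0
  0 6 3 0 0
  0 0 0 0 0
  0 0 0 0 0
  0 0 0 0 0
After step 4: ants at (1,2),(1,1),(1,2)
  0 0 0 0 0
  0 7 6 0 0
  0 0 0 0 0
  0 0 0 0 0
  0 0 0 0 0

0 0 0 0 0
0 7 6 0 0
0 0 0 0 0
0 0 0 0 0
0 0 0 0 0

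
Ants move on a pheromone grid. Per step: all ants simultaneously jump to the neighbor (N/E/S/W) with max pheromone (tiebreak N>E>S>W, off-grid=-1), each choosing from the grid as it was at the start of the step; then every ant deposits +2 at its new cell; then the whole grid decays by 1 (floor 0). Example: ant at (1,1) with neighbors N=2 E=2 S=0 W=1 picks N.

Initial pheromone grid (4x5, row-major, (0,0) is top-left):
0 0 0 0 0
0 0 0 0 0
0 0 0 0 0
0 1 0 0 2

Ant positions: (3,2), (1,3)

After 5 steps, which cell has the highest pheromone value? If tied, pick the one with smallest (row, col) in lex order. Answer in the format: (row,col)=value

Answer: (3,1)=2

Derivation:
Step 1: ant0:(3,2)->W->(3,1) | ant1:(1,3)->N->(0,3)
  grid max=2 at (3,1)
Step 2: ant0:(3,1)->N->(2,1) | ant1:(0,3)->E->(0,4)
  grid max=1 at (0,4)
Step 3: ant0:(2,1)->S->(3,1) | ant1:(0,4)->S->(1,4)
  grid max=2 at (3,1)
Step 4: ant0:(3,1)->N->(2,1) | ant1:(1,4)->N->(0,4)
  grid max=1 at (0,4)
Step 5: ant0:(2,1)->S->(3,1) | ant1:(0,4)->S->(1,4)
  grid max=2 at (3,1)
Final grid:
  0 0 0 0 0
  0 0 0 0 1
  0 0 0 0 0
  0 2 0 0 0
Max pheromone 2 at (3,1)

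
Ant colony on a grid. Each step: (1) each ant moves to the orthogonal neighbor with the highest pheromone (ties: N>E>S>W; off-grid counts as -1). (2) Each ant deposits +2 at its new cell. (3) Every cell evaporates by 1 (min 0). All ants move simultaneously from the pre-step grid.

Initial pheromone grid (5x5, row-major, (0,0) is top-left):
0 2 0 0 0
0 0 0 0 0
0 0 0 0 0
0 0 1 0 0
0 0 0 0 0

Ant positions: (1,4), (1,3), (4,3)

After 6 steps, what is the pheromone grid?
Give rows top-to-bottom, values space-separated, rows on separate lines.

After step 1: ants at (0,4),(0,3),(3,3)
  0 1 0 1 1
  0 0 0 0 0
  0 0 0 0 0
  0 0 0 1 0
  0 0 0 0 0
After step 2: ants at (0,3),(0,4),(2,3)
  0 0 0 2 2
  0 0 0 0 0
  0 0 0 1 0
  0 0 0 0 0
  0 0 0 0 0
After step 3: ants at (0,4),(0,3),(1,3)
  0 0 0 3 3
  0 0 0 1 0
  0 0 0 0 0
  0 0 0 0 0
  0 0 0 0 0
After step 4: ants at (0,3),(0,4),(0,3)
  0 0 0 6 4
  0 0 0 0 0
  0 0 0 0 0
  0 0 0 0 0
  0 0 0 0 0
After step 5: ants at (0,4),(0,3),(0,4)
  0 0 0 7 7
  0 0 0 0 0
  0 0 0 0 0
  0 0 0 0 0
  0 0 0 0 0
After step 6: ants at (0,3),(0,4),(0,3)
  0 0 0 10 8
  0 0 0 0 0
  0 0 0 0 0
  0 0 0 0 0
  0 0 0 0 0

0 0 0 10 8
0 0 0 0 0
0 0 0 0 0
0 0 0 0 0
0 0 0 0 0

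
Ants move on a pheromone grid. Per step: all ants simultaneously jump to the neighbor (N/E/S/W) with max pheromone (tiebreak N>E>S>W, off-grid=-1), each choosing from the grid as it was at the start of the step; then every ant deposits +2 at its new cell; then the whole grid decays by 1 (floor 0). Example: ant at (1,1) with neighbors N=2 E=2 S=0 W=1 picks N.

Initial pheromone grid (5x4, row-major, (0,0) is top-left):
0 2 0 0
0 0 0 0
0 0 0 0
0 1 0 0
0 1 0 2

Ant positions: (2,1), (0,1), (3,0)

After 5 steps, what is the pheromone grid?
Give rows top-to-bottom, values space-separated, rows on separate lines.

After step 1: ants at (3,1),(0,2),(3,1)
  0 1 1 0
  0 0 0 0
  0 0 0 0
  0 4 0 0
  0 0 0 1
After step 2: ants at (2,1),(0,1),(2,1)
  0 2 0 0
  0 0 0 0
  0 3 0 0
  0 3 0 0
  0 0 0 0
After step 3: ants at (3,1),(0,2),(3,1)
  0 1 1 0
  0 0 0 0
  0 2 0 0
  0 6 0 0
  0 0 0 0
After step 4: ants at (2,1),(0,1),(2,1)
  0 2 0 0
  0 0 0 0
  0 5 0 0
  0 5 0 0
  0 0 0 0
After step 5: ants at (3,1),(0,2),(3,1)
  0 1 1 0
  0 0 0 0
  0 4 0 0
  0 8 0 0
  0 0 0 0

0 1 1 0
0 0 0 0
0 4 0 0
0 8 0 0
0 0 0 0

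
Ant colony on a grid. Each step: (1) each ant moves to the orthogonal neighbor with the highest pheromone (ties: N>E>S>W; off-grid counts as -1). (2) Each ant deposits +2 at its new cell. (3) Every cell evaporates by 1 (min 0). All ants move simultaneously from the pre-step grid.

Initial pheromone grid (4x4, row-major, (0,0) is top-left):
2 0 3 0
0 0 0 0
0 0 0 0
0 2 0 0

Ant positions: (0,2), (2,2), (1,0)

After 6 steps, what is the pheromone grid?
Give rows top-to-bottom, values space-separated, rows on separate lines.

After step 1: ants at (0,3),(1,2),(0,0)
  3 0 2 1
  0 0 1 0
  0 0 0 0
  0 1 0 0
After step 2: ants at (0,2),(0,2),(0,1)
  2 1 5 0
  0 0 0 0
  0 0 0 0
  0 0 0 0
After step 3: ants at (0,1),(0,1),(0,2)
  1 4 6 0
  0 0 0 0
  0 0 0 0
  0 0 0 0
After step 4: ants at (0,2),(0,2),(0,1)
  0 5 9 0
  0 0 0 0
  0 0 0 0
  0 0 0 0
After step 5: ants at (0,1),(0,1),(0,2)
  0 8 10 0
  0 0 0 0
  0 0 0 0
  0 0 0 0
After step 6: ants at (0,2),(0,2),(0,1)
  0 9 13 0
  0 0 0 0
  0 0 0 0
  0 0 0 0

0 9 13 0
0 0 0 0
0 0 0 0
0 0 0 0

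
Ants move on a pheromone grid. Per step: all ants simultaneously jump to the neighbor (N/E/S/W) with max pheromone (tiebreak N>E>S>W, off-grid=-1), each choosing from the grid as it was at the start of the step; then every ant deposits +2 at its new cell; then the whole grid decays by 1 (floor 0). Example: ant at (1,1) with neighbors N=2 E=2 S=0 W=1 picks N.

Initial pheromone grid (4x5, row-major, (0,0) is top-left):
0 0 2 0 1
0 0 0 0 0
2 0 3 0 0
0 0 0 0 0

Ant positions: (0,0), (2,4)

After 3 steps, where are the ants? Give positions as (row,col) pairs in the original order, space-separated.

Step 1: ant0:(0,0)->E->(0,1) | ant1:(2,4)->N->(1,4)
  grid max=2 at (2,2)
Step 2: ant0:(0,1)->E->(0,2) | ant1:(1,4)->N->(0,4)
  grid max=2 at (0,2)
Step 3: ant0:(0,2)->E->(0,3) | ant1:(0,4)->S->(1,4)
  grid max=1 at (0,2)

(0,3) (1,4)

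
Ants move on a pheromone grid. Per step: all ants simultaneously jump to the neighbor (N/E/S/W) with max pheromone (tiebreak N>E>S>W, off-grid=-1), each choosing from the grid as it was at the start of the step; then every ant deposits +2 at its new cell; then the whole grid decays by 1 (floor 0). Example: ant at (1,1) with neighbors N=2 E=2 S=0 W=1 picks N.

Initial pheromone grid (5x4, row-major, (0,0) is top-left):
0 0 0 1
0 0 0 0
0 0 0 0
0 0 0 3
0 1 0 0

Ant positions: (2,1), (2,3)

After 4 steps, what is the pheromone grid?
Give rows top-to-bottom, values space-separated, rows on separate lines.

After step 1: ants at (1,1),(3,3)
  0 0 0 0
  0 1 0 0
  0 0 0 0
  0 0 0 4
  0 0 0 0
After step 2: ants at (0,1),(2,3)
  0 1 0 0
  0 0 0 0
  0 0 0 1
  0 0 0 3
  0 0 0 0
After step 3: ants at (0,2),(3,3)
  0 0 1 0
  0 0 0 0
  0 0 0 0
  0 0 0 4
  0 0 0 0
After step 4: ants at (0,3),(2,3)
  0 0 0 1
  0 0 0 0
  0 0 0 1
  0 0 0 3
  0 0 0 0

0 0 0 1
0 0 0 0
0 0 0 1
0 0 0 3
0 0 0 0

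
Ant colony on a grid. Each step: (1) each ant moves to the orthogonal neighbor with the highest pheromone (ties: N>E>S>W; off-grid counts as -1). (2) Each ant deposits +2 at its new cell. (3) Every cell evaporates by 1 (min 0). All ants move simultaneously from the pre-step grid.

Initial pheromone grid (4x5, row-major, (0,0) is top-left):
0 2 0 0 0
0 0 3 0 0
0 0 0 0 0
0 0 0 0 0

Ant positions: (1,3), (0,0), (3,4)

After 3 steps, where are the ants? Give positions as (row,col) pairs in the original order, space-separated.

Step 1: ant0:(1,3)->W->(1,2) | ant1:(0,0)->E->(0,1) | ant2:(3,4)->N->(2,4)
  grid max=4 at (1,2)
Step 2: ant0:(1,2)->N->(0,2) | ant1:(0,1)->E->(0,2) | ant2:(2,4)->N->(1,4)
  grid max=3 at (0,2)
Step 3: ant0:(0,2)->S->(1,2) | ant1:(0,2)->S->(1,2) | ant2:(1,4)->N->(0,4)
  grid max=6 at (1,2)

(1,2) (1,2) (0,4)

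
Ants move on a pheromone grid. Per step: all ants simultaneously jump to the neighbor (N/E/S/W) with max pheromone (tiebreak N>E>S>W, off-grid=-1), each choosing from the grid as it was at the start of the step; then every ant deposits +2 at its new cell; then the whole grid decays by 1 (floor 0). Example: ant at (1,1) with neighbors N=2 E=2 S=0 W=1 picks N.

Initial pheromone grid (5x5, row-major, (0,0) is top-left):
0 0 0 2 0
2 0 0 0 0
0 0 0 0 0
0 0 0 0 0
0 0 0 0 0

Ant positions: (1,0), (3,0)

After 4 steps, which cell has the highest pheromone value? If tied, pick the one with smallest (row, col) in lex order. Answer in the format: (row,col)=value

Step 1: ant0:(1,0)->N->(0,0) | ant1:(3,0)->N->(2,0)
  grid max=1 at (0,0)
Step 2: ant0:(0,0)->S->(1,0) | ant1:(2,0)->N->(1,0)
  grid max=4 at (1,0)
Step 3: ant0:(1,0)->N->(0,0) | ant1:(1,0)->N->(0,0)
  grid max=3 at (0,0)
Step 4: ant0:(0,0)->S->(1,0) | ant1:(0,0)->S->(1,0)
  grid max=6 at (1,0)
Final grid:
  2 0 0 0 0
  6 0 0 0 0
  0 0 0 0 0
  0 0 0 0 0
  0 0 0 0 0
Max pheromone 6 at (1,0)

Answer: (1,0)=6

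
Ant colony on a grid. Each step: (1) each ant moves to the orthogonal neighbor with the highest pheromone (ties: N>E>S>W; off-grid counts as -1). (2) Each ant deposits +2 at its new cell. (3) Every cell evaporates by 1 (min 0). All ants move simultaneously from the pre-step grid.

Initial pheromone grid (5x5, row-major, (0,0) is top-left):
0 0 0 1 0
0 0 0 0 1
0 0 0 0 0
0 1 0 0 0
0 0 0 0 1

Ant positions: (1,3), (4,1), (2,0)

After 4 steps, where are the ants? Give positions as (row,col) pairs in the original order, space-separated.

Step 1: ant0:(1,3)->N->(0,3) | ant1:(4,1)->N->(3,1) | ant2:(2,0)->N->(1,0)
  grid max=2 at (0,3)
Step 2: ant0:(0,3)->E->(0,4) | ant1:(3,1)->N->(2,1) | ant2:(1,0)->N->(0,0)
  grid max=1 at (0,0)
Step 3: ant0:(0,4)->W->(0,3) | ant1:(2,1)->S->(3,1) | ant2:(0,0)->E->(0,1)
  grid max=2 at (0,3)
Step 4: ant0:(0,3)->E->(0,4) | ant1:(3,1)->N->(2,1) | ant2:(0,1)->E->(0,2)
  grid max=1 at (0,2)

(0,4) (2,1) (0,2)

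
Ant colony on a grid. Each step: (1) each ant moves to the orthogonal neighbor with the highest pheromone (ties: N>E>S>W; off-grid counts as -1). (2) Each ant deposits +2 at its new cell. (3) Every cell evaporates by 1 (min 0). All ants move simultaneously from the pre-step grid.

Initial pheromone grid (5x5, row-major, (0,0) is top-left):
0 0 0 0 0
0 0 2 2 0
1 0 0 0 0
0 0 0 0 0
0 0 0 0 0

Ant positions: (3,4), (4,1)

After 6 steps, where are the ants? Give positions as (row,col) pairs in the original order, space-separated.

Step 1: ant0:(3,4)->N->(2,4) | ant1:(4,1)->N->(3,1)
  grid max=1 at (1,2)
Step 2: ant0:(2,4)->N->(1,4) | ant1:(3,1)->N->(2,1)
  grid max=1 at (1,4)
Step 3: ant0:(1,4)->N->(0,4) | ant1:(2,1)->N->(1,1)
  grid max=1 at (0,4)
Step 4: ant0:(0,4)->S->(1,4) | ant1:(1,1)->N->(0,1)
  grid max=1 at (0,1)
Step 5: ant0:(1,4)->N->(0,4) | ant1:(0,1)->E->(0,2)
  grid max=1 at (0,2)
Step 6: ant0:(0,4)->S->(1,4) | ant1:(0,2)->E->(0,3)
  grid max=1 at (0,3)

(1,4) (0,3)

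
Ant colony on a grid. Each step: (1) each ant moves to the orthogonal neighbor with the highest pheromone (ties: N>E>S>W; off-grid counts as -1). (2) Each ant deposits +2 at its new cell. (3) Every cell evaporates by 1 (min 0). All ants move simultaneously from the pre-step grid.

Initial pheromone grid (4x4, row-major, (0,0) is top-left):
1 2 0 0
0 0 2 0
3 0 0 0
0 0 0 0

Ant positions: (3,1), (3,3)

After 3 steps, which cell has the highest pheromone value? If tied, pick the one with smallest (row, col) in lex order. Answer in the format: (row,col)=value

Answer: (2,0)=2

Derivation:
Step 1: ant0:(3,1)->N->(2,1) | ant1:(3,3)->N->(2,3)
  grid max=2 at (2,0)
Step 2: ant0:(2,1)->W->(2,0) | ant1:(2,3)->N->(1,3)
  grid max=3 at (2,0)
Step 3: ant0:(2,0)->N->(1,0) | ant1:(1,3)->N->(0,3)
  grid max=2 at (2,0)
Final grid:
  0 0 0 1
  1 0 0 0
  2 0 0 0
  0 0 0 0
Max pheromone 2 at (2,0)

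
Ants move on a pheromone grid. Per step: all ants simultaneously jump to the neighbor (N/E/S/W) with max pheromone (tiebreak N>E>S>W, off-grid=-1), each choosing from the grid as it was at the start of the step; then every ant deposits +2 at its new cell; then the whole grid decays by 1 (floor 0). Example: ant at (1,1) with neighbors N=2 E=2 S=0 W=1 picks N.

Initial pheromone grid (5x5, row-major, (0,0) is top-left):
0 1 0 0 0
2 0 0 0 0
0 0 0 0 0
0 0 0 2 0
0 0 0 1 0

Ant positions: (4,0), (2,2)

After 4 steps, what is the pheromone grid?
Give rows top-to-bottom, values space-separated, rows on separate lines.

After step 1: ants at (3,0),(1,2)
  0 0 0 0 0
  1 0 1 0 0
  0 0 0 0 0
  1 0 0 1 0
  0 0 0 0 0
After step 2: ants at (2,0),(0,2)
  0 0 1 0 0
  0 0 0 0 0
  1 0 0 0 0
  0 0 0 0 0
  0 0 0 0 0
After step 3: ants at (1,0),(0,3)
  0 0 0 1 0
  1 0 0 0 0
  0 0 0 0 0
  0 0 0 0 0
  0 0 0 0 0
After step 4: ants at (0,0),(0,4)
  1 0 0 0 1
  0 0 0 0 0
  0 0 0 0 0
  0 0 0 0 0
  0 0 0 0 0

1 0 0 0 1
0 0 0 0 0
0 0 0 0 0
0 0 0 0 0
0 0 0 0 0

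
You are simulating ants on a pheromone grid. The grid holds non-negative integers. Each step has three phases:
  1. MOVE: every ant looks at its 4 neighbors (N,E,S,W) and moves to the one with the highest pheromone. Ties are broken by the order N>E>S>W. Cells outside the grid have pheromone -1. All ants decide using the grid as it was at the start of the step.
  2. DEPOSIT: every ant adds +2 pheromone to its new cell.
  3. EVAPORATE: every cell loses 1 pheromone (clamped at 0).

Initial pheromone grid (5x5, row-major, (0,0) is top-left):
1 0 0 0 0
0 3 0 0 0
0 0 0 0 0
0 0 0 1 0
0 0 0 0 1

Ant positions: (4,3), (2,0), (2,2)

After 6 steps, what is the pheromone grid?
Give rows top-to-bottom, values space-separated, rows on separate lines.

After step 1: ants at (3,3),(1,0),(1,2)
  0 0 0 0 0
  1 2 1 0 0
  0 0 0 0 0
  0 0 0 2 0
  0 0 0 0 0
After step 2: ants at (2,3),(1,1),(1,1)
  0 0 0 0 0
  0 5 0 0 0
  0 0 0 1 0
  0 0 0 1 0
  0 0 0 0 0
After step 3: ants at (3,3),(0,1),(0,1)
  0 3 0 0 0
  0 4 0 0 0
  0 0 0 0 0
  0 0 0 2 0
  0 0 0 0 0
After step 4: ants at (2,3),(1,1),(1,1)
  0 2 0 0 0
  0 7 0 0 0
  0 0 0 1 0
  0 0 0 1 0
  0 0 0 0 0
After step 5: ants at (3,3),(0,1),(0,1)
  0 5 0 0 0
  0 6 0 0 0
  0 0 0 0 0
  0 0 0 2 0
  0 0 0 0 0
After step 6: ants at (2,3),(1,1),(1,1)
  0 4 0 0 0
  0 9 0 0 0
  0 0 0 1 0
  0 0 0 1 0
  0 0 0 0 0

0 4 0 0 0
0 9 0 0 0
0 0 0 1 0
0 0 0 1 0
0 0 0 0 0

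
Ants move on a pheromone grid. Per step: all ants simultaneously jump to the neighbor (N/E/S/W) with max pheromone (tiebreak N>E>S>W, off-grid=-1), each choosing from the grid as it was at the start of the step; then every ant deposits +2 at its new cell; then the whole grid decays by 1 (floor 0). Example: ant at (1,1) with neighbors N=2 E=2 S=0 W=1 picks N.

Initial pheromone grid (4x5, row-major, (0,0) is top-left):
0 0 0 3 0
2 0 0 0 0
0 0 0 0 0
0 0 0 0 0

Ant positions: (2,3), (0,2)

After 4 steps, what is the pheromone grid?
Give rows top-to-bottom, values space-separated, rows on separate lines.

After step 1: ants at (1,3),(0,3)
  0 0 0 4 0
  1 0 0 1 0
  0 0 0 0 0
  0 0 0 0 0
After step 2: ants at (0,3),(1,3)
  0 0 0 5 0
  0 0 0 2 0
  0 0 0 0 0
  0 0 0 0 0
After step 3: ants at (1,3),(0,3)
  0 0 0 6 0
  0 0 0 3 0
  0 0 0 0 0
  0 0 0 0 0
After step 4: ants at (0,3),(1,3)
  0 0 0 7 0
  0 0 0 4 0
  0 0 0 0 0
  0 0 0 0 0

0 0 0 7 0
0 0 0 4 0
0 0 0 0 0
0 0 0 0 0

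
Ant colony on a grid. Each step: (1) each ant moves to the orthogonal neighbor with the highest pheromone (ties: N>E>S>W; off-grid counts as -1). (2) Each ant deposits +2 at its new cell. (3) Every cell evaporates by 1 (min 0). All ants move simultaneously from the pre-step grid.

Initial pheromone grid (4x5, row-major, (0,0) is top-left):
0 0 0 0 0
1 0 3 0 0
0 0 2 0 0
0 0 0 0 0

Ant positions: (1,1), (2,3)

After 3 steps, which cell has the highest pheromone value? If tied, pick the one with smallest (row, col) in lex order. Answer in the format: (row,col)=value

Step 1: ant0:(1,1)->E->(1,2) | ant1:(2,3)->W->(2,2)
  grid max=4 at (1,2)
Step 2: ant0:(1,2)->S->(2,2) | ant1:(2,2)->N->(1,2)
  grid max=5 at (1,2)
Step 3: ant0:(2,2)->N->(1,2) | ant1:(1,2)->S->(2,2)
  grid max=6 at (1,2)
Final grid:
  0 0 0 0 0
  0 0 6 0 0
  0 0 5 0 0
  0 0 0 0 0
Max pheromone 6 at (1,2)

Answer: (1,2)=6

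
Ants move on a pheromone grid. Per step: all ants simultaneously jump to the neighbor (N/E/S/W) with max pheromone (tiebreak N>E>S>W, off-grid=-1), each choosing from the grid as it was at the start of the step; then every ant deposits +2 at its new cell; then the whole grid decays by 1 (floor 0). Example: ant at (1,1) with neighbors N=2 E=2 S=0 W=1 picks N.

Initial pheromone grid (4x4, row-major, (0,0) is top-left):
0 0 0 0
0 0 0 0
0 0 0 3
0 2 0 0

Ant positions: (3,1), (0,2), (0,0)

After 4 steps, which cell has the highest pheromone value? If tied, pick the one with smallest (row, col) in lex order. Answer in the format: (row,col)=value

Answer: (1,3)=3

Derivation:
Step 1: ant0:(3,1)->N->(2,1) | ant1:(0,2)->E->(0,3) | ant2:(0,0)->E->(0,1)
  grid max=2 at (2,3)
Step 2: ant0:(2,1)->S->(3,1) | ant1:(0,3)->S->(1,3) | ant2:(0,1)->E->(0,2)
  grid max=2 at (3,1)
Step 3: ant0:(3,1)->N->(2,1) | ant1:(1,3)->S->(2,3) | ant2:(0,2)->E->(0,3)
  grid max=2 at (2,3)
Step 4: ant0:(2,1)->S->(3,1) | ant1:(2,3)->N->(1,3) | ant2:(0,3)->S->(1,3)
  grid max=3 at (1,3)
Final grid:
  0 0 0 0
  0 0 0 3
  0 0 0 1
  0 2 0 0
Max pheromone 3 at (1,3)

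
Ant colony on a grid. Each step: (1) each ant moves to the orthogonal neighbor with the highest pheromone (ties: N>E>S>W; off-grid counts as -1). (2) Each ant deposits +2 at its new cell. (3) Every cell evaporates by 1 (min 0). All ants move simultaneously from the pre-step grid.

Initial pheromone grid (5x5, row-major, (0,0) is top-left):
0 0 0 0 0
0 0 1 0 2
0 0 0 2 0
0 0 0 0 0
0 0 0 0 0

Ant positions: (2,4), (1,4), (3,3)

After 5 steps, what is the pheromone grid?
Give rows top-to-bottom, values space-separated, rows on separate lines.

After step 1: ants at (1,4),(0,4),(2,3)
  0 0 0 0 1
  0 0 0 0 3
  0 0 0 3 0
  0 0 0 0 0
  0 0 0 0 0
After step 2: ants at (0,4),(1,4),(1,3)
  0 0 0 0 2
  0 0 0 1 4
  0 0 0 2 0
  0 0 0 0 0
  0 0 0 0 0
After step 3: ants at (1,4),(0,4),(1,4)
  0 0 0 0 3
  0 0 0 0 7
  0 0 0 1 0
  0 0 0 0 0
  0 0 0 0 0
After step 4: ants at (0,4),(1,4),(0,4)
  0 0 0 0 6
  0 0 0 0 8
  0 0 0 0 0
  0 0 0 0 0
  0 0 0 0 0
After step 5: ants at (1,4),(0,4),(1,4)
  0 0 0 0 7
  0 0 0 0 11
  0 0 0 0 0
  0 0 0 0 0
  0 0 0 0 0

0 0 0 0 7
0 0 0 0 11
0 0 0 0 0
0 0 0 0 0
0 0 0 0 0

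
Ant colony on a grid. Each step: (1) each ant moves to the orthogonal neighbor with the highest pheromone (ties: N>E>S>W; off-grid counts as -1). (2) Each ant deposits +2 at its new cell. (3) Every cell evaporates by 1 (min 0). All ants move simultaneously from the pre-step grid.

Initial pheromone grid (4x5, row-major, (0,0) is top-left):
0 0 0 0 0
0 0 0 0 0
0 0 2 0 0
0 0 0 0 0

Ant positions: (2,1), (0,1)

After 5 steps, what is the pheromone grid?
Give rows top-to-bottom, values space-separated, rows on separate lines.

After step 1: ants at (2,2),(0,2)
  0 0 1 0 0
  0 0 0 0 0
  0 0 3 0 0
  0 0 0 0 0
After step 2: ants at (1,2),(0,3)
  0 0 0 1 0
  0 0 1 0 0
  0 0 2 0 0
  0 0 0 0 0
After step 3: ants at (2,2),(0,4)
  0 0 0 0 1
  0 0 0 0 0
  0 0 3 0 0
  0 0 0 0 0
After step 4: ants at (1,2),(1,4)
  0 0 0 0 0
  0 0 1 0 1
  0 0 2 0 0
  0 0 0 0 0
After step 5: ants at (2,2),(0,4)
  0 0 0 0 1
  0 0 0 0 0
  0 0 3 0 0
  0 0 0 0 0

0 0 0 0 1
0 0 0 0 0
0 0 3 0 0
0 0 0 0 0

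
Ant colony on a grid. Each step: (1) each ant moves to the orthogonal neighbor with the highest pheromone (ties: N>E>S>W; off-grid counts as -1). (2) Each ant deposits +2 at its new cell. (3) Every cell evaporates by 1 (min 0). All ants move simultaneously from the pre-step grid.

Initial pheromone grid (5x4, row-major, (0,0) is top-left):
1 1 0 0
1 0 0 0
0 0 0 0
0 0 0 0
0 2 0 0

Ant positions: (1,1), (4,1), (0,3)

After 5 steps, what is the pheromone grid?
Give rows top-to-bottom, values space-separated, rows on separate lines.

After step 1: ants at (0,1),(3,1),(1,3)
  0 2 0 0
  0 0 0 1
  0 0 0 0
  0 1 0 0
  0 1 0 0
After step 2: ants at (0,2),(4,1),(0,3)
  0 1 1 1
  0 0 0 0
  0 0 0 0
  0 0 0 0
  0 2 0 0
After step 3: ants at (0,3),(3,1),(0,2)
  0 0 2 2
  0 0 0 0
  0 0 0 0
  0 1 0 0
  0 1 0 0
After step 4: ants at (0,2),(4,1),(0,3)
  0 0 3 3
  0 0 0 0
  0 0 0 0
  0 0 0 0
  0 2 0 0
After step 5: ants at (0,3),(3,1),(0,2)
  0 0 4 4
  0 0 0 0
  0 0 0 0
  0 1 0 0
  0 1 0 0

0 0 4 4
0 0 0 0
0 0 0 0
0 1 0 0
0 1 0 0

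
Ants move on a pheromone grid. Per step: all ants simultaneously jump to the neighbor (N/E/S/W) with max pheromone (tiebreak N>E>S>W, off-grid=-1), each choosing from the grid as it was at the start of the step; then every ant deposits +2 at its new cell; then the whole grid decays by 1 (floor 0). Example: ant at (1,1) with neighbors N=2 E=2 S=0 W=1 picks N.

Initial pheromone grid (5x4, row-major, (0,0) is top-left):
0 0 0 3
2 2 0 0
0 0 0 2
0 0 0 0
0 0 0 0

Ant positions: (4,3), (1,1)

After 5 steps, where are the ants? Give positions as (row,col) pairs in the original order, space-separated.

Step 1: ant0:(4,3)->N->(3,3) | ant1:(1,1)->W->(1,0)
  grid max=3 at (1,0)
Step 2: ant0:(3,3)->N->(2,3) | ant1:(1,0)->E->(1,1)
  grid max=2 at (1,0)
Step 3: ant0:(2,3)->N->(1,3) | ant1:(1,1)->W->(1,0)
  grid max=3 at (1,0)
Step 4: ant0:(1,3)->S->(2,3) | ant1:(1,0)->E->(1,1)
  grid max=2 at (1,0)
Step 5: ant0:(2,3)->N->(1,3) | ant1:(1,1)->W->(1,0)
  grid max=3 at (1,0)

(1,3) (1,0)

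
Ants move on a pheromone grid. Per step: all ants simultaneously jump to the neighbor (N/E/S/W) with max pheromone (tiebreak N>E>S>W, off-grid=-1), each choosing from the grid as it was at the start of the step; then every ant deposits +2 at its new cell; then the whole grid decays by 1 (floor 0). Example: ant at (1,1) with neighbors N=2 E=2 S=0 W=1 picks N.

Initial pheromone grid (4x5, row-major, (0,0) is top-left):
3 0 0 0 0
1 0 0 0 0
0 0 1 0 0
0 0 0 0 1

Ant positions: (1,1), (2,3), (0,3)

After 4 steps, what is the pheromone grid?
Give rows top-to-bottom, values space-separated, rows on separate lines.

After step 1: ants at (1,0),(2,2),(0,4)
  2 0 0 0 1
  2 0 0 0 0
  0 0 2 0 0
  0 0 0 0 0
After step 2: ants at (0,0),(1,2),(1,4)
  3 0 0 0 0
  1 0 1 0 1
  0 0 1 0 0
  0 0 0 0 0
After step 3: ants at (1,0),(2,2),(0,4)
  2 0 0 0 1
  2 0 0 0 0
  0 0 2 0 0
  0 0 0 0 0
After step 4: ants at (0,0),(1,2),(1,4)
  3 0 0 0 0
  1 0 1 0 1
  0 0 1 0 0
  0 0 0 0 0

3 0 0 0 0
1 0 1 0 1
0 0 1 0 0
0 0 0 0 0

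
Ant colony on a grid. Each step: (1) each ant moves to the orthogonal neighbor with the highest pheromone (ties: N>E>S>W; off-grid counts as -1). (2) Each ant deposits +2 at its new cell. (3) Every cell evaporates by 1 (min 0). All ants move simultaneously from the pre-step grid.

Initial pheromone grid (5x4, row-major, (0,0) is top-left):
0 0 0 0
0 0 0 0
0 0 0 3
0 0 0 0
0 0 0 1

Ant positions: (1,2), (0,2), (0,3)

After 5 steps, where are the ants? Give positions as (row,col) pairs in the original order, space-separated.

Step 1: ant0:(1,2)->N->(0,2) | ant1:(0,2)->E->(0,3) | ant2:(0,3)->S->(1,3)
  grid max=2 at (2,3)
Step 2: ant0:(0,2)->E->(0,3) | ant1:(0,3)->S->(1,3) | ant2:(1,3)->S->(2,3)
  grid max=3 at (2,3)
Step 3: ant0:(0,3)->S->(1,3) | ant1:(1,3)->S->(2,3) | ant2:(2,3)->N->(1,3)
  grid max=5 at (1,3)
Step 4: ant0:(1,3)->S->(2,3) | ant1:(2,3)->N->(1,3) | ant2:(1,3)->S->(2,3)
  grid max=7 at (2,3)
Step 5: ant0:(2,3)->N->(1,3) | ant1:(1,3)->S->(2,3) | ant2:(2,3)->N->(1,3)
  grid max=9 at (1,3)

(1,3) (2,3) (1,3)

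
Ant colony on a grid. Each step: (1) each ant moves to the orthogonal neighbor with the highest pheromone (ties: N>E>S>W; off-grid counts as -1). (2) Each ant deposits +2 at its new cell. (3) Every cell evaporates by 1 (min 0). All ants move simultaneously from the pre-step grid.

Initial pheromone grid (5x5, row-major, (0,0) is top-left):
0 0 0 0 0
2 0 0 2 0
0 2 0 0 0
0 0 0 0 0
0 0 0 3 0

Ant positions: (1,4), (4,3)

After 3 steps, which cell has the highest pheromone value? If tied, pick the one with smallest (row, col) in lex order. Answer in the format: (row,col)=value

Step 1: ant0:(1,4)->W->(1,3) | ant1:(4,3)->N->(3,3)
  grid max=3 at (1,3)
Step 2: ant0:(1,3)->N->(0,3) | ant1:(3,3)->S->(4,3)
  grid max=3 at (4,3)
Step 3: ant0:(0,3)->S->(1,3) | ant1:(4,3)->N->(3,3)
  grid max=3 at (1,3)
Final grid:
  0 0 0 0 0
  0 0 0 3 0
  0 0 0 0 0
  0 0 0 1 0
  0 0 0 2 0
Max pheromone 3 at (1,3)

Answer: (1,3)=3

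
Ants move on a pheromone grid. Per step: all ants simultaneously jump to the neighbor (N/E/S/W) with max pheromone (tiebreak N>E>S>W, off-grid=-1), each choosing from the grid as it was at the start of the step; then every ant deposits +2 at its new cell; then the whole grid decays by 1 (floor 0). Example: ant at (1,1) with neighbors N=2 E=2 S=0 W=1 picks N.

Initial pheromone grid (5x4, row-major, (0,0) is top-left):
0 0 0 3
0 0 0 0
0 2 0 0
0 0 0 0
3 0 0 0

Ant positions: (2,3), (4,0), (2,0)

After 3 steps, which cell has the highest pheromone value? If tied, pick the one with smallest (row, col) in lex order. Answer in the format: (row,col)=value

Step 1: ant0:(2,3)->N->(1,3) | ant1:(4,0)->N->(3,0) | ant2:(2,0)->E->(2,1)
  grid max=3 at (2,1)
Step 2: ant0:(1,3)->N->(0,3) | ant1:(3,0)->S->(4,0) | ant2:(2,1)->N->(1,1)
  grid max=3 at (0,3)
Step 3: ant0:(0,3)->S->(1,3) | ant1:(4,0)->N->(3,0) | ant2:(1,1)->S->(2,1)
  grid max=3 at (2,1)
Final grid:
  0 0 0 2
  0 0 0 1
  0 3 0 0
  1 0 0 0
  2 0 0 0
Max pheromone 3 at (2,1)

Answer: (2,1)=3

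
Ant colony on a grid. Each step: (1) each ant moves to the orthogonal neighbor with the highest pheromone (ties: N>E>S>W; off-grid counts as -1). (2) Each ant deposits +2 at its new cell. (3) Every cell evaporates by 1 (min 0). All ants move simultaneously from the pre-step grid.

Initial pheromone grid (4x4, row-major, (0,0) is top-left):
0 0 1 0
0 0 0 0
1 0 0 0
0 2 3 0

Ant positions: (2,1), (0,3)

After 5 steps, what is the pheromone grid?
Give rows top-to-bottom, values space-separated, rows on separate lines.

After step 1: ants at (3,1),(0,2)
  0 0 2 0
  0 0 0 0
  0 0 0 0
  0 3 2 0
After step 2: ants at (3,2),(0,3)
  0 0 1 1
  0 0 0 0
  0 0 0 0
  0 2 3 0
After step 3: ants at (3,1),(0,2)
  0 0 2 0
  0 0 0 0
  0 0 0 0
  0 3 2 0
After step 4: ants at (3,2),(0,3)
  0 0 1 1
  0 0 0 0
  0 0 0 0
  0 2 3 0
After step 5: ants at (3,1),(0,2)
  0 0 2 0
  0 0 0 0
  0 0 0 0
  0 3 2 0

0 0 2 0
0 0 0 0
0 0 0 0
0 3 2 0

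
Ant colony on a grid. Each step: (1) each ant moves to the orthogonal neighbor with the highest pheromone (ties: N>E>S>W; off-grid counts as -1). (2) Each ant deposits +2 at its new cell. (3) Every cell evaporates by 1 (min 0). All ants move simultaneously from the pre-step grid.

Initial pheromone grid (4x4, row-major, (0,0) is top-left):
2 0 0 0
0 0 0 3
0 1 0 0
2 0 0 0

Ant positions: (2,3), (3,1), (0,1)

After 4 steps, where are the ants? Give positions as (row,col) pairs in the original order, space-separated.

Step 1: ant0:(2,3)->N->(1,3) | ant1:(3,1)->W->(3,0) | ant2:(0,1)->W->(0,0)
  grid max=4 at (1,3)
Step 2: ant0:(1,3)->N->(0,3) | ant1:(3,0)->N->(2,0) | ant2:(0,0)->E->(0,1)
  grid max=3 at (1,3)
Step 3: ant0:(0,3)->S->(1,3) | ant1:(2,0)->S->(3,0) | ant2:(0,1)->W->(0,0)
  grid max=4 at (1,3)
Step 4: ant0:(1,3)->N->(0,3) | ant1:(3,0)->N->(2,0) | ant2:(0,0)->E->(0,1)
  grid max=3 at (1,3)

(0,3) (2,0) (0,1)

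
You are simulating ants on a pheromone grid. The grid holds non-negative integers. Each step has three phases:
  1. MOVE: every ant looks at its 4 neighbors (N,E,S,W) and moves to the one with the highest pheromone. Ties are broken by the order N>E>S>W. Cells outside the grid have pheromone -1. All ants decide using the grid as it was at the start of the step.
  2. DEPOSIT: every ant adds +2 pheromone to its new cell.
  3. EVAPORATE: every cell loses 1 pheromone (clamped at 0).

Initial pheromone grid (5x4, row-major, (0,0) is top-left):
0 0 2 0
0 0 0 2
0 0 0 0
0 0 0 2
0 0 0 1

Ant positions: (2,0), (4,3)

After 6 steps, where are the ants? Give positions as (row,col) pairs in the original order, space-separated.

Step 1: ant0:(2,0)->N->(1,0) | ant1:(4,3)->N->(3,3)
  grid max=3 at (3,3)
Step 2: ant0:(1,0)->N->(0,0) | ant1:(3,3)->N->(2,3)
  grid max=2 at (3,3)
Step 3: ant0:(0,0)->E->(0,1) | ant1:(2,3)->S->(3,3)
  grid max=3 at (3,3)
Step 4: ant0:(0,1)->E->(0,2) | ant1:(3,3)->N->(2,3)
  grid max=2 at (3,3)
Step 5: ant0:(0,2)->E->(0,3) | ant1:(2,3)->S->(3,3)
  grid max=3 at (3,3)
Step 6: ant0:(0,3)->S->(1,3) | ant1:(3,3)->N->(2,3)
  grid max=2 at (3,3)

(1,3) (2,3)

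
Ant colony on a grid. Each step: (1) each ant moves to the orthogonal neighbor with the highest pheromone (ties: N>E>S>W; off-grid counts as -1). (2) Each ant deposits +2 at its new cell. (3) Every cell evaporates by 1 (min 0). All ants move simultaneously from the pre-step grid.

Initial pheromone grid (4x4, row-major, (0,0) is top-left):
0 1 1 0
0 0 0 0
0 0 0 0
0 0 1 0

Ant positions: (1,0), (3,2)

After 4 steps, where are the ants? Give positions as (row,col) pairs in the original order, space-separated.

Step 1: ant0:(1,0)->N->(0,0) | ant1:(3,2)->N->(2,2)
  grid max=1 at (0,0)
Step 2: ant0:(0,0)->E->(0,1) | ant1:(2,2)->N->(1,2)
  grid max=1 at (0,1)
Step 3: ant0:(0,1)->E->(0,2) | ant1:(1,2)->N->(0,2)
  grid max=3 at (0,2)
Step 4: ant0:(0,2)->E->(0,3) | ant1:(0,2)->E->(0,3)
  grid max=3 at (0,3)

(0,3) (0,3)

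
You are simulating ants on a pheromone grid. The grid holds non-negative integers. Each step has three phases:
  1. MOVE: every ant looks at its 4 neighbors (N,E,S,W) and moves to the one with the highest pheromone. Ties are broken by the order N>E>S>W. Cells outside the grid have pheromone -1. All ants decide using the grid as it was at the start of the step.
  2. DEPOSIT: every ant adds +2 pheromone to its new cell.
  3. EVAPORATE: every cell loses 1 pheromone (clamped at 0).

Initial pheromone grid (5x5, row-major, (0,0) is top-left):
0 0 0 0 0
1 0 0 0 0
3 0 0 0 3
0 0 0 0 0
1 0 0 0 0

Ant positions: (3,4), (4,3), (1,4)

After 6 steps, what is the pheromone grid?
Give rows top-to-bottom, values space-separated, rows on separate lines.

After step 1: ants at (2,4),(3,3),(2,4)
  0 0 0 0 0
  0 0 0 0 0
  2 0 0 0 6
  0 0 0 1 0
  0 0 0 0 0
After step 2: ants at (1,4),(2,3),(1,4)
  0 0 0 0 0
  0 0 0 0 3
  1 0 0 1 5
  0 0 0 0 0
  0 0 0 0 0
After step 3: ants at (2,4),(2,4),(2,4)
  0 0 0 0 0
  0 0 0 0 2
  0 0 0 0 10
  0 0 0 0 0
  0 0 0 0 0
After step 4: ants at (1,4),(1,4),(1,4)
  0 0 0 0 0
  0 0 0 0 7
  0 0 0 0 9
  0 0 0 0 0
  0 0 0 0 0
After step 5: ants at (2,4),(2,4),(2,4)
  0 0 0 0 0
  0 0 0 0 6
  0 0 0 0 14
  0 0 0 0 0
  0 0 0 0 0
After step 6: ants at (1,4),(1,4),(1,4)
  0 0 0 0 0
  0 0 0 0 11
  0 0 0 0 13
  0 0 0 0 0
  0 0 0 0 0

0 0 0 0 0
0 0 0 0 11
0 0 0 0 13
0 0 0 0 0
0 0 0 0 0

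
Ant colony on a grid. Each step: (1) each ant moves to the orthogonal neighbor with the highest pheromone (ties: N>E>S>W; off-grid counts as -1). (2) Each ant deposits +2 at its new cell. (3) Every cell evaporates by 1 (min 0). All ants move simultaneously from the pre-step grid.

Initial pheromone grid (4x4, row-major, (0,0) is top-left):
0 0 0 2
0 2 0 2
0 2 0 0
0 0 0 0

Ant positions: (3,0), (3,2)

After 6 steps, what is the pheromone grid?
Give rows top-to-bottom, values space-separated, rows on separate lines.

After step 1: ants at (2,0),(2,2)
  0 0 0 1
  0 1 0 1
  1 1 1 0
  0 0 0 0
After step 2: ants at (2,1),(2,1)
  0 0 0 0
  0 0 0 0
  0 4 0 0
  0 0 0 0
After step 3: ants at (1,1),(1,1)
  0 0 0 0
  0 3 0 0
  0 3 0 0
  0 0 0 0
After step 4: ants at (2,1),(2,1)
  0 0 0 0
  0 2 0 0
  0 6 0 0
  0 0 0 0
After step 5: ants at (1,1),(1,1)
  0 0 0 0
  0 5 0 0
  0 5 0 0
  0 0 0 0
After step 6: ants at (2,1),(2,1)
  0 0 0 0
  0 4 0 0
  0 8 0 0
  0 0 0 0

0 0 0 0
0 4 0 0
0 8 0 0
0 0 0 0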